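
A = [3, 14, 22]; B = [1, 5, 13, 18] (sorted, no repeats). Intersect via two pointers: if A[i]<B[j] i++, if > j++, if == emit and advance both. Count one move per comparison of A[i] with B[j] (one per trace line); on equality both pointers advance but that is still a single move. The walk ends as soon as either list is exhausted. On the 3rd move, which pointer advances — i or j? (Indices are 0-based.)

j

i=0 j=0: 3>1, j++
i=0 j=1: 3<5, i++
i=1 j=1: 14>5, j++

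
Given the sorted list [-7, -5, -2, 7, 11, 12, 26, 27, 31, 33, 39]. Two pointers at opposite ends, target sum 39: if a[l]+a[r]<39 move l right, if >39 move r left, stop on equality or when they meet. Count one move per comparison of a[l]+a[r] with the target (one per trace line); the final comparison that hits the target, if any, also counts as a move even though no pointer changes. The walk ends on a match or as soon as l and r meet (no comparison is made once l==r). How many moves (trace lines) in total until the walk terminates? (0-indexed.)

9 moves

[0,10] -7+39=32 <39 → l++
[1,10] -5+39=34 <39 → l++
[2,10] -2+39=37 <39 → l++
[3,10] 7+39=46 >39 → r--
[3,9] 7+33=40 >39 → r--
[3,8] 7+31=38 <39 → l++
[4,8] 11+31=42 >39 → r--
[4,7] 11+27=38 <39 → l++
[5,7] 12+27=39 → found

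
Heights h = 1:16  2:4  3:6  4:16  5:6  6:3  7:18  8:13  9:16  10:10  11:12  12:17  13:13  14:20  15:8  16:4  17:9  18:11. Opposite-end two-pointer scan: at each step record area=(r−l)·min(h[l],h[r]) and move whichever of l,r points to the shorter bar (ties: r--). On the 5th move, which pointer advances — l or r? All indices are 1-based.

l

[1,18] min(16,11)*17=187 best=187 * → r--
[1,17] min(16,9)*16=144 best=187 → r--
[1,16] min(16,4)*15=60 best=187 → r--
[1,15] min(16,8)*14=112 best=187 → r--
[1,14] min(16,20)*13=208 best=208 * → l++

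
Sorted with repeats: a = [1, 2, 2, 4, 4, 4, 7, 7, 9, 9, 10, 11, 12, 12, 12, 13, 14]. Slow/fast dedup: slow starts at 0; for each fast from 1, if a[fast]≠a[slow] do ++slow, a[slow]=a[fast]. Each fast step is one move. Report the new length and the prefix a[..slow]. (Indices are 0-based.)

length 10; prefix = [1, 2, 4, 7, 9, 10, 11, 12, 13, 14]

slow=0 fast=1: a[fast]=2≠a[slow]=1 write a[1]=2, slow++,fast++
slow=1 fast=2: a[fast]=2=a[slow] dup, fast++
slow=1 fast=3: a[fast]=4≠a[slow]=2 write a[2]=4, slow++,fast++
slow=2 fast=4: a[fast]=4=a[slow] dup, fast++
slow=2 fast=5: a[fast]=4=a[slow] dup, fast++
slow=2 fast=6: a[fast]=7≠a[slow]=4 write a[3]=7, slow++,fast++
slow=3 fast=7: a[fast]=7=a[slow] dup, fast++
slow=3 fast=8: a[fast]=9≠a[slow]=7 write a[4]=9, slow++,fast++
slow=4 fast=9: a[fast]=9=a[slow] dup, fast++
slow=4 fast=10: a[fast]=10≠a[slow]=9 write a[5]=10, slow++,fast++
slow=5 fast=11: a[fast]=11≠a[slow]=10 write a[6]=11, slow++,fast++
slow=6 fast=12: a[fast]=12≠a[slow]=11 write a[7]=12, slow++,fast++
slow=7 fast=13: a[fast]=12=a[slow] dup, fast++
slow=7 fast=14: a[fast]=12=a[slow] dup, fast++
slow=7 fast=15: a[fast]=13≠a[slow]=12 write a[8]=13, slow++,fast++
slow=8 fast=16: a[fast]=14≠a[slow]=13 write a[9]=14, slow++,fast++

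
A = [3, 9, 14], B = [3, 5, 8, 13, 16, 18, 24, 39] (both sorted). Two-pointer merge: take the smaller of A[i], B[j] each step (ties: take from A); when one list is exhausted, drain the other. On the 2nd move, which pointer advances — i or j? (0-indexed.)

j

[i=0,j=0] A[i]=3<=B[j]=3 take 3 → i++
[i=1,j=0] A[i]=9>B[j]=3 take 3 → j++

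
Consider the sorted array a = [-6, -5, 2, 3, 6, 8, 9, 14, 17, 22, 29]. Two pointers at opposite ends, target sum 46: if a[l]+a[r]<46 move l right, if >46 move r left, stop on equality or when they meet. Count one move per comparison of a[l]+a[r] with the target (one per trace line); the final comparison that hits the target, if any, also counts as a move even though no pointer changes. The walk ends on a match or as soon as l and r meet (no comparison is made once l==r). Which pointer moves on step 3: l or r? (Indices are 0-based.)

l

l=0 r=10: -6+29=23 <46, l++
l=1 r=10: -5+29=24 <46, l++
l=2 r=10: 2+29=31 <46, l++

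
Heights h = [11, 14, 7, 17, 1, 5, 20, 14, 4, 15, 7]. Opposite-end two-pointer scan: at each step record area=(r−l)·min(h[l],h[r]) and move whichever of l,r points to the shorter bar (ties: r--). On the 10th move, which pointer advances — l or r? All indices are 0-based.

l=0 r=10: min(11,7)*10=70 best=70 *, r--
l=0 r=9: min(11,15)*9=99 best=99 *, l++
l=1 r=9: min(14,15)*8=112 best=112 *, l++
l=2 r=9: min(7,15)*7=49 best=112, l++
l=3 r=9: min(17,15)*6=90 best=112, r--
l=3 r=8: min(17,4)*5=20 best=112, r--
l=3 r=7: min(17,14)*4=56 best=112, r--
l=3 r=6: min(17,20)*3=51 best=112, l++
l=4 r=6: min(1,20)*2=2 best=112, l++
l=5 r=6: min(5,20)*1=5 best=112, l++

l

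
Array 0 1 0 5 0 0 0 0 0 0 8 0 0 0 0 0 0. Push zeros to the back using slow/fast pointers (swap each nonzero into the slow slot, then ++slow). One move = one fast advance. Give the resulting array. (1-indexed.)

(s=1,f=1) a[fast]=0 → fast++
(s=1,f=2) a[fast]=1≠0 swap→a[1]=1 → slow++,fast++
(s=2,f=3) a[fast]=0 → fast++
(s=2,f=4) a[fast]=5≠0 swap→a[2]=5 → slow++,fast++
(s=3,f=5) a[fast]=0 → fast++
(s=3,f=6) a[fast]=0 → fast++
(s=3,f=7) a[fast]=0 → fast++
(s=3,f=8) a[fast]=0 → fast++
(s=3,f=9) a[fast]=0 → fast++
(s=3,f=10) a[fast]=0 → fast++
(s=3,f=11) a[fast]=8≠0 swap→a[3]=8 → slow++,fast++
(s=4,f=12) a[fast]=0 → fast++
(s=4,f=13) a[fast]=0 → fast++
(s=4,f=14) a[fast]=0 → fast++
(s=4,f=15) a[fast]=0 → fast++
(s=4,f=16) a[fast]=0 → fast++
(s=4,f=17) a[fast]=0 → fast++

[1, 5, 8, 0, 0, 0, 0, 0, 0, 0, 0, 0, 0, 0, 0, 0, 0]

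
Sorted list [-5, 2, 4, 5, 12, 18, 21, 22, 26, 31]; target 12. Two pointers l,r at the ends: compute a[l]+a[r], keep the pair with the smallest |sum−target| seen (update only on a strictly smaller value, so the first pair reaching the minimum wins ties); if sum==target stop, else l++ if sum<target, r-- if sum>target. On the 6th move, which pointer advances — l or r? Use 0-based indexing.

l=0 r=9: -5+31=26 d=14 *, r--
l=0 r=8: -5+26=21 d=9 *, r--
l=0 r=7: -5+22=17 d=5 *, r--
l=0 r=6: -5+21=16 d=4 *, r--
l=0 r=5: -5+18=13 d=1 *, r--
l=0 r=4: -5+12=7 d=5, l++

l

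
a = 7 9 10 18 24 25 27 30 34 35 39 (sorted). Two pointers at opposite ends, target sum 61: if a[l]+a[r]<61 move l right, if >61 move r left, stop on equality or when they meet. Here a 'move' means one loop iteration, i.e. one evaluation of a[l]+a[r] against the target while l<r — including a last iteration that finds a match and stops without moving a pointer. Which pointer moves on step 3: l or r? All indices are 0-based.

l

[0,10] 7+39=46 <61 → l++
[1,10] 9+39=48 <61 → l++
[2,10] 10+39=49 <61 → l++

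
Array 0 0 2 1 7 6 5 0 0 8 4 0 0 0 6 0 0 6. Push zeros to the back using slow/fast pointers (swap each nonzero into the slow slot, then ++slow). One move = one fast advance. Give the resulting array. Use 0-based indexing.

[2, 1, 7, 6, 5, 8, 4, 6, 6, 0, 0, 0, 0, 0, 0, 0, 0, 0]

slow=0 fast=0: a[fast]=0, fast++
slow=0 fast=1: a[fast]=0, fast++
slow=0 fast=2: a[fast]=2≠0 swap→a[0]=2, slow++,fast++
slow=1 fast=3: a[fast]=1≠0 swap→a[1]=1, slow++,fast++
slow=2 fast=4: a[fast]=7≠0 swap→a[2]=7, slow++,fast++
slow=3 fast=5: a[fast]=6≠0 swap→a[3]=6, slow++,fast++
slow=4 fast=6: a[fast]=5≠0 swap→a[4]=5, slow++,fast++
slow=5 fast=7: a[fast]=0, fast++
slow=5 fast=8: a[fast]=0, fast++
slow=5 fast=9: a[fast]=8≠0 swap→a[5]=8, slow++,fast++
slow=6 fast=10: a[fast]=4≠0 swap→a[6]=4, slow++,fast++
slow=7 fast=11: a[fast]=0, fast++
slow=7 fast=12: a[fast]=0, fast++
slow=7 fast=13: a[fast]=0, fast++
slow=7 fast=14: a[fast]=6≠0 swap→a[7]=6, slow++,fast++
slow=8 fast=15: a[fast]=0, fast++
slow=8 fast=16: a[fast]=0, fast++
slow=8 fast=17: a[fast]=6≠0 swap→a[8]=6, slow++,fast++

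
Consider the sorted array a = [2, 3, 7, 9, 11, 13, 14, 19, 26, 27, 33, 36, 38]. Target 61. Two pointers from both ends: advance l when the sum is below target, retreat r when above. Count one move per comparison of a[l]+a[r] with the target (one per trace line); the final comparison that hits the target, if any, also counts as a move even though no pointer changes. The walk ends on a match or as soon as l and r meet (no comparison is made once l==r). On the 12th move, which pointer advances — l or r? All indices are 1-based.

l

[1,13] 2+38=40 <61 → l++
[2,13] 3+38=41 <61 → l++
[3,13] 7+38=45 <61 → l++
[4,13] 9+38=47 <61 → l++
[5,13] 11+38=49 <61 → l++
[6,13] 13+38=51 <61 → l++
[7,13] 14+38=52 <61 → l++
[8,13] 19+38=57 <61 → l++
[9,13] 26+38=64 >61 → r--
[9,12] 26+36=62 >61 → r--
[9,11] 26+33=59 <61 → l++
[10,11] 27+33=60 <61 → l++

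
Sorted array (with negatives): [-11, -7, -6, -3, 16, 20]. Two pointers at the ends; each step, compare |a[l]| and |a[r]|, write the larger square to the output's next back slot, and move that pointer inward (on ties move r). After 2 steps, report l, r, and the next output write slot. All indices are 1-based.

l=1 r=6: |-11|<=|20| out[6]=400, r--
l=1 r=5: |-11|<=|16| out[5]=256, r--

l=1, r=4, next write slot=4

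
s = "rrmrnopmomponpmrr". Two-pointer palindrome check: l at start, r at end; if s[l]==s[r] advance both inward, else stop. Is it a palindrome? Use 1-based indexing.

not a palindrome (mismatch at 4,14)

l=1 r=17: 'r'=='r', l++,r--
l=2 r=16: 'r'=='r', l++,r--
l=3 r=15: 'm'=='m', l++,r--
l=4 r=14: 'r'!='p', stop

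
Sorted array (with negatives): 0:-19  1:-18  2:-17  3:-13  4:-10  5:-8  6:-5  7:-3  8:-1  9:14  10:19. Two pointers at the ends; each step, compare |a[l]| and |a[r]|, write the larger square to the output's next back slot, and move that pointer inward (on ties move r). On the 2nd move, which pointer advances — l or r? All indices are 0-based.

l

[0,10] |-19|<=|19| out[10]=361 → r--
[0,9] |-19|>|14| out[9]=361 → l++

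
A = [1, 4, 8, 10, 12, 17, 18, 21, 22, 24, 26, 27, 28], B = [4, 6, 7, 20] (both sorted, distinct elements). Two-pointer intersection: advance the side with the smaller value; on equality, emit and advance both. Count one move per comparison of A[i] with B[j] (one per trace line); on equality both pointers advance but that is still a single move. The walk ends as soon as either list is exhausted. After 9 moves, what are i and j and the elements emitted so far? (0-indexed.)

i=7, j=3, emitted=[4]

i=0 j=0: 1<4, i++
i=1 j=0: 4==4 emit, i++,j++
i=2 j=1: 8>6, j++
i=2 j=2: 8>7, j++
i=2 j=3: 8<20, i++
i=3 j=3: 10<20, i++
i=4 j=3: 12<20, i++
i=5 j=3: 17<20, i++
i=6 j=3: 18<20, i++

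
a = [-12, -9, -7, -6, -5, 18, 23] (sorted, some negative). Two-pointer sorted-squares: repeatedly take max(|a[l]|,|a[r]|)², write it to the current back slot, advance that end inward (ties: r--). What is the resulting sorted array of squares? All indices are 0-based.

l=0 r=6: |-12|<=|23| out[6]=529, r--
l=0 r=5: |-12|<=|18| out[5]=324, r--
l=0 r=4: |-12|>|-5| out[4]=144, l++
l=1 r=4: |-9|>|-5| out[3]=81, l++
l=2 r=4: |-7|>|-5| out[2]=49, l++
l=3 r=4: |-6|>|-5| out[1]=36, l++
l=4 r=4: |-5|<=|-5| out[0]=25, r--

[25, 36, 49, 81, 144, 324, 529]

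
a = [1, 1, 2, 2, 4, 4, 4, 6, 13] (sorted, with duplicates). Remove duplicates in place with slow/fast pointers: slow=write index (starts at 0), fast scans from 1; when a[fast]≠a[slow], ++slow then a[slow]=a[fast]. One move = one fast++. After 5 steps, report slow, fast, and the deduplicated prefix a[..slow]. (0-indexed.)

slow=2, fast=6, prefix=[1, 2, 4]

slow=0 fast=1: a[fast]=1=a[slow] dup, fast++
slow=0 fast=2: a[fast]=2≠a[slow]=1 write a[1]=2, slow++,fast++
slow=1 fast=3: a[fast]=2=a[slow] dup, fast++
slow=1 fast=4: a[fast]=4≠a[slow]=2 write a[2]=4, slow++,fast++
slow=2 fast=5: a[fast]=4=a[slow] dup, fast++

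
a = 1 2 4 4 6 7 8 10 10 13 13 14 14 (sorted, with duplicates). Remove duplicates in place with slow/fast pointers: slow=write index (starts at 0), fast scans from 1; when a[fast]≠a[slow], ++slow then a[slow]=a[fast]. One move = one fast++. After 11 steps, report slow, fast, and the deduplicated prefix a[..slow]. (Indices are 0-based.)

slow=8, fast=12, prefix=[1, 2, 4, 6, 7, 8, 10, 13, 14]

slow=0 fast=1: a[fast]=2≠a[slow]=1 write a[1]=2, slow++,fast++
slow=1 fast=2: a[fast]=4≠a[slow]=2 write a[2]=4, slow++,fast++
slow=2 fast=3: a[fast]=4=a[slow] dup, fast++
slow=2 fast=4: a[fast]=6≠a[slow]=4 write a[3]=6, slow++,fast++
slow=3 fast=5: a[fast]=7≠a[slow]=6 write a[4]=7, slow++,fast++
slow=4 fast=6: a[fast]=8≠a[slow]=7 write a[5]=8, slow++,fast++
slow=5 fast=7: a[fast]=10≠a[slow]=8 write a[6]=10, slow++,fast++
slow=6 fast=8: a[fast]=10=a[slow] dup, fast++
slow=6 fast=9: a[fast]=13≠a[slow]=10 write a[7]=13, slow++,fast++
slow=7 fast=10: a[fast]=13=a[slow] dup, fast++
slow=7 fast=11: a[fast]=14≠a[slow]=13 write a[8]=14, slow++,fast++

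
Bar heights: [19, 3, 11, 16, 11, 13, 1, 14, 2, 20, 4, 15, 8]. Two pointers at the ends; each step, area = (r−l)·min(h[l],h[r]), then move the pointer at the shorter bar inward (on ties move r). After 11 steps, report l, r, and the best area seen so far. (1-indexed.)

l=9, r=10, best area=171

[1,13] min(19,8)*12=96 best=96 * → r--
[1,12] min(19,15)*11=165 best=165 * → r--
[1,11] min(19,4)*10=40 best=165 → r--
[1,10] min(19,20)*9=171 best=171 * → l++
[2,10] min(3,20)*8=24 best=171 → l++
[3,10] min(11,20)*7=77 best=171 → l++
[4,10] min(16,20)*6=96 best=171 → l++
[5,10] min(11,20)*5=55 best=171 → l++
[6,10] min(13,20)*4=52 best=171 → l++
[7,10] min(1,20)*3=3 best=171 → l++
[8,10] min(14,20)*2=28 best=171 → l++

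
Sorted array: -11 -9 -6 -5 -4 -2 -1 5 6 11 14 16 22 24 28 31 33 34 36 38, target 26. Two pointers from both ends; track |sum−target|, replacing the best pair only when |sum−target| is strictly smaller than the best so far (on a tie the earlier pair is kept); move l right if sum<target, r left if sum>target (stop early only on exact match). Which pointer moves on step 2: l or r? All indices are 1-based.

l=1 r=20: -11+38=27 d=1 *, r--
l=1 r=19: -11+36=25 d=1, l++

l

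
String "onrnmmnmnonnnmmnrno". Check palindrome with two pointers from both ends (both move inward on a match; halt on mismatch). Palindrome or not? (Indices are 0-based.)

not a palindrome (mismatch at 7,11)

l=0 r=18: 'o'=='o', l++,r--
l=1 r=17: 'n'=='n', l++,r--
l=2 r=16: 'r'=='r', l++,r--
l=3 r=15: 'n'=='n', l++,r--
l=4 r=14: 'm'=='m', l++,r--
l=5 r=13: 'm'=='m', l++,r--
l=6 r=12: 'n'=='n', l++,r--
l=7 r=11: 'm'!='n', stop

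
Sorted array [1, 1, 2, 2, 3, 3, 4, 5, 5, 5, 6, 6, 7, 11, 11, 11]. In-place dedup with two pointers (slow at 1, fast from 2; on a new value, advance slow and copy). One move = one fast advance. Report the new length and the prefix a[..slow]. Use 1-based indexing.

length 8; prefix = [1, 2, 3, 4, 5, 6, 7, 11]

slow=1 fast=2: a[fast]=1=a[slow] dup, fast++
slow=1 fast=3: a[fast]=2≠a[slow]=1 write a[2]=2, slow++,fast++
slow=2 fast=4: a[fast]=2=a[slow] dup, fast++
slow=2 fast=5: a[fast]=3≠a[slow]=2 write a[3]=3, slow++,fast++
slow=3 fast=6: a[fast]=3=a[slow] dup, fast++
slow=3 fast=7: a[fast]=4≠a[slow]=3 write a[4]=4, slow++,fast++
slow=4 fast=8: a[fast]=5≠a[slow]=4 write a[5]=5, slow++,fast++
slow=5 fast=9: a[fast]=5=a[slow] dup, fast++
slow=5 fast=10: a[fast]=5=a[slow] dup, fast++
slow=5 fast=11: a[fast]=6≠a[slow]=5 write a[6]=6, slow++,fast++
slow=6 fast=12: a[fast]=6=a[slow] dup, fast++
slow=6 fast=13: a[fast]=7≠a[slow]=6 write a[7]=7, slow++,fast++
slow=7 fast=14: a[fast]=11≠a[slow]=7 write a[8]=11, slow++,fast++
slow=8 fast=15: a[fast]=11=a[slow] dup, fast++
slow=8 fast=16: a[fast]=11=a[slow] dup, fast++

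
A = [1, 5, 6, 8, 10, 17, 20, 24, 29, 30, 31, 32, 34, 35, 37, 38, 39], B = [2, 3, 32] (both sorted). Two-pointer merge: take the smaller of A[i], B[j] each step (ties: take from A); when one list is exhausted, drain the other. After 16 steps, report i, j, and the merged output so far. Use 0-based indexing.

i=0 j=0: A[i]=1<=B[j]=2 take 1, i++
i=1 j=0: A[i]=5>B[j]=2 take 2, j++
i=1 j=1: A[i]=5>B[j]=3 take 3, j++
i=1 j=2: A[i]=5<=B[j]=32 take 5, i++
i=2 j=2: A[i]=6<=B[j]=32 take 6, i++
i=3 j=2: A[i]=8<=B[j]=32 take 8, i++
i=4 j=2: A[i]=10<=B[j]=32 take 10, i++
i=5 j=2: A[i]=17<=B[j]=32 take 17, i++
i=6 j=2: A[i]=20<=B[j]=32 take 20, i++
i=7 j=2: A[i]=24<=B[j]=32 take 24, i++
i=8 j=2: A[i]=29<=B[j]=32 take 29, i++
i=9 j=2: A[i]=30<=B[j]=32 take 30, i++
i=10 j=2: A[i]=31<=B[j]=32 take 31, i++
i=11 j=2: A[i]=32<=B[j]=32 take 32, i++
i=12 j=2: A[i]=34>B[j]=32 take 32, j++
i=12 j=3: B done, take A[i]=34, i++

i=13, j=3, merged so far=[1, 2, 3, 5, 6, 8, 10, 17, 20, 24, 29, 30, 31, 32, 32, 34]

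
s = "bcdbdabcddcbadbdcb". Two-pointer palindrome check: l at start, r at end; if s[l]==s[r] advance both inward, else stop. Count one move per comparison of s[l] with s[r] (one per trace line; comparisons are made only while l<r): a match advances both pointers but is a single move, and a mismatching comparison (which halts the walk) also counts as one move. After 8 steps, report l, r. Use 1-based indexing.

l=1 r=18: 'b'=='b', l++,r--
l=2 r=17: 'c'=='c', l++,r--
l=3 r=16: 'd'=='d', l++,r--
l=4 r=15: 'b'=='b', l++,r--
l=5 r=14: 'd'=='d', l++,r--
l=6 r=13: 'a'=='a', l++,r--
l=7 r=12: 'b'=='b', l++,r--
l=8 r=11: 'c'=='c', l++,r--

l=9, r=10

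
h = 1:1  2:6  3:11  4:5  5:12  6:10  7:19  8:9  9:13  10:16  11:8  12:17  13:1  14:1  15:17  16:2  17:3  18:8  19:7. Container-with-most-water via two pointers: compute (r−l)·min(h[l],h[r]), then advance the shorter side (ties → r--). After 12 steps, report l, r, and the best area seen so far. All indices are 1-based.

[1,19] min(1,7)*18=18 best=18 * → l++
[2,19] min(6,7)*17=102 best=102 * → l++
[3,19] min(11,7)*16=112 best=112 * → r--
[3,18] min(11,8)*15=120 best=120 * → r--
[3,17] min(11,3)*14=42 best=120 → r--
[3,16] min(11,2)*13=26 best=120 → r--
[3,15] min(11,17)*12=132 best=132 * → l++
[4,15] min(5,17)*11=55 best=132 → l++
[5,15] min(12,17)*10=120 best=132 → l++
[6,15] min(10,17)*9=90 best=132 → l++
[7,15] min(19,17)*8=136 best=136 * → r--
[7,14] min(19,1)*7=7 best=136 → r--

l=7, r=13, best area=136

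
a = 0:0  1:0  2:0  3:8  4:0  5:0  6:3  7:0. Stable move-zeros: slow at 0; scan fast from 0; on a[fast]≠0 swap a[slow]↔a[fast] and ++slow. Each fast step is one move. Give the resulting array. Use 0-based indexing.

slow=0 fast=0: a[fast]=0, fast++
slow=0 fast=1: a[fast]=0, fast++
slow=0 fast=2: a[fast]=0, fast++
slow=0 fast=3: a[fast]=8≠0 swap→a[0]=8, slow++,fast++
slow=1 fast=4: a[fast]=0, fast++
slow=1 fast=5: a[fast]=0, fast++
slow=1 fast=6: a[fast]=3≠0 swap→a[1]=3, slow++,fast++
slow=2 fast=7: a[fast]=0, fast++

[8, 3, 0, 0, 0, 0, 0, 0]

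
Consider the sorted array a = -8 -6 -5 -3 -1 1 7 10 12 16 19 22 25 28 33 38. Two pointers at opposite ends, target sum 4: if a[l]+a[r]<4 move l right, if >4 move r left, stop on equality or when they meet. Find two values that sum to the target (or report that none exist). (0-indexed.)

(-8, 12)

l=0 r=15: -8+38=30 >4, r--
l=0 r=14: -8+33=25 >4, r--
l=0 r=13: -8+28=20 >4, r--
l=0 r=12: -8+25=17 >4, r--
l=0 r=11: -8+22=14 >4, r--
l=0 r=10: -8+19=11 >4, r--
l=0 r=9: -8+16=8 >4, r--
l=0 r=8: -8+12=4, found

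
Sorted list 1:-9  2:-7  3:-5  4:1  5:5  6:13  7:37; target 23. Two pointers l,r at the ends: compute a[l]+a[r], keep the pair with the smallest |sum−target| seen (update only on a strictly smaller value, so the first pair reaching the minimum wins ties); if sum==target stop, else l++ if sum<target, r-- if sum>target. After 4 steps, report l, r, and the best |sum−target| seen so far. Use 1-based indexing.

[1,7] -9+37=28 d=5 * → r--
[1,6] -9+13=4 d=19 → l++
[2,6] -7+13=6 d=17 → l++
[3,6] -5+13=8 d=15 → l++

l=4, r=6, best |Δ|=5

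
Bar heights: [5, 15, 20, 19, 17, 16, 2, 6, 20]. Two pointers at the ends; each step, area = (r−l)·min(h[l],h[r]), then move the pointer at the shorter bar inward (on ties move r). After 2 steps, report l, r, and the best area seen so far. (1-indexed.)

[1,9] min(5,20)*8=40 best=40 * → l++
[2,9] min(15,20)*7=105 best=105 * → l++

l=3, r=9, best area=105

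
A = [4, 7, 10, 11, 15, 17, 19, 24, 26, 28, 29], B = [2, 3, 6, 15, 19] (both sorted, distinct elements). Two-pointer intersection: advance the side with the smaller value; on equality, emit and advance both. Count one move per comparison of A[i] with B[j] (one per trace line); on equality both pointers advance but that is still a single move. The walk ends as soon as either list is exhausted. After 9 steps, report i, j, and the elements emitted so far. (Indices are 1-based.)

[i=1,j=1] 4>2 → j++
[i=1,j=2] 4>3 → j++
[i=1,j=3] 4<6 → i++
[i=2,j=3] 7>6 → j++
[i=2,j=4] 7<15 → i++
[i=3,j=4] 10<15 → i++
[i=4,j=4] 11<15 → i++
[i=5,j=4] 15==15 emit → i++,j++
[i=6,j=5] 17<19 → i++

i=7, j=5, emitted=[15]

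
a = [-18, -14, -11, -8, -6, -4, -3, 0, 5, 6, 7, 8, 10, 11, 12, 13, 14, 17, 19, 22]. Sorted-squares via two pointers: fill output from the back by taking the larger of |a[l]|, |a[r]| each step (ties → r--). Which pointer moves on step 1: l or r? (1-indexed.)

r

l=1 r=20: |-18|<=|22| out[20]=484, r--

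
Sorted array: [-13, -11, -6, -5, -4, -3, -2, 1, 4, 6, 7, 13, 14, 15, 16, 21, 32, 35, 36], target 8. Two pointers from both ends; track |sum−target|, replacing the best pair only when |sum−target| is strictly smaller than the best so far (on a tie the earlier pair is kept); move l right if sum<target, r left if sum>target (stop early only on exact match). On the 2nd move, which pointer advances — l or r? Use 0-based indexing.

[0,18] -13+36=23 d=15 * → r--
[0,17] -13+35=22 d=14 * → r--

r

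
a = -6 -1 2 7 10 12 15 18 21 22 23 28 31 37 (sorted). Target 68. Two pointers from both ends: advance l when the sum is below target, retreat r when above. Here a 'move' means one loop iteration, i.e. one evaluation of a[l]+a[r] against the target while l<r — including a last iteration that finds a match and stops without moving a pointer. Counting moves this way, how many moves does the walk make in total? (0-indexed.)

13 moves

[0,13] -6+37=31 <68 → l++
[1,13] -1+37=36 <68 → l++
[2,13] 2+37=39 <68 → l++
[3,13] 7+37=44 <68 → l++
[4,13] 10+37=47 <68 → l++
[5,13] 12+37=49 <68 → l++
[6,13] 15+37=52 <68 → l++
[7,13] 18+37=55 <68 → l++
[8,13] 21+37=58 <68 → l++
[9,13] 22+37=59 <68 → l++
[10,13] 23+37=60 <68 → l++
[11,13] 28+37=65 <68 → l++
[12,13] 31+37=68 → found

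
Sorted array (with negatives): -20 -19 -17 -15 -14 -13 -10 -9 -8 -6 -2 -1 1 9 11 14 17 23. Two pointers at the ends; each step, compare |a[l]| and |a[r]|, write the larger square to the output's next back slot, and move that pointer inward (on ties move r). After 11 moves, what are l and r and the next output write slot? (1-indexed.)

l=8, r=14, next write slot=7

[1,18] |-20|<=|23| out[18]=529 → r--
[1,17] |-20|>|17| out[17]=400 → l++
[2,17] |-19|>|17| out[16]=361 → l++
[3,17] |-17|<=|17| out[15]=289 → r--
[3,16] |-17|>|14| out[14]=289 → l++
[4,16] |-15|>|14| out[13]=225 → l++
[5,16] |-14|<=|14| out[12]=196 → r--
[5,15] |-14|>|11| out[11]=196 → l++
[6,15] |-13|>|11| out[10]=169 → l++
[7,15] |-10|<=|11| out[9]=121 → r--
[7,14] |-10|>|9| out[8]=100 → l++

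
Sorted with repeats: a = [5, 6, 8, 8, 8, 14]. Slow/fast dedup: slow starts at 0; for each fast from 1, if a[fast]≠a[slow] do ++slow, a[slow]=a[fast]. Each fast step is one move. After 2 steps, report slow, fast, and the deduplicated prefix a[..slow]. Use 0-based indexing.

slow=2, fast=3, prefix=[5, 6, 8]

(s=0,f=1) a[fast]=6≠a[slow]=5 write a[1]=6 → slow++,fast++
(s=1,f=2) a[fast]=8≠a[slow]=6 write a[2]=8 → slow++,fast++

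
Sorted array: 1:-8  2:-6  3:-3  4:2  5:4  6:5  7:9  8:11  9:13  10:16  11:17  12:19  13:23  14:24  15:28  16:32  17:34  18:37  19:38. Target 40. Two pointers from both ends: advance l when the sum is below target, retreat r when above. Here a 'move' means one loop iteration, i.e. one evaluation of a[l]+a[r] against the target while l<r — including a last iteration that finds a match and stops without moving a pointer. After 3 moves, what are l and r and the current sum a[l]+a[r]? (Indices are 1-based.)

l=4, r=19, sum=40

l=1 r=19: -8+38=30 <40, l++
l=2 r=19: -6+38=32 <40, l++
l=3 r=19: -3+38=35 <40, l++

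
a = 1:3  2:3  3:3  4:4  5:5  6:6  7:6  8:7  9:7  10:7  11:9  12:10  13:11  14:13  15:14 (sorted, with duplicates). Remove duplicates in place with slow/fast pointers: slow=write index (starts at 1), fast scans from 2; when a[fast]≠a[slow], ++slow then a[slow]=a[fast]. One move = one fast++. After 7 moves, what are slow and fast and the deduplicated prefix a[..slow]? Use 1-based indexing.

slow=1 fast=2: a[fast]=3=a[slow] dup, fast++
slow=1 fast=3: a[fast]=3=a[slow] dup, fast++
slow=1 fast=4: a[fast]=4≠a[slow]=3 write a[2]=4, slow++,fast++
slow=2 fast=5: a[fast]=5≠a[slow]=4 write a[3]=5, slow++,fast++
slow=3 fast=6: a[fast]=6≠a[slow]=5 write a[4]=6, slow++,fast++
slow=4 fast=7: a[fast]=6=a[slow] dup, fast++
slow=4 fast=8: a[fast]=7≠a[slow]=6 write a[5]=7, slow++,fast++

slow=5, fast=9, prefix=[3, 4, 5, 6, 7]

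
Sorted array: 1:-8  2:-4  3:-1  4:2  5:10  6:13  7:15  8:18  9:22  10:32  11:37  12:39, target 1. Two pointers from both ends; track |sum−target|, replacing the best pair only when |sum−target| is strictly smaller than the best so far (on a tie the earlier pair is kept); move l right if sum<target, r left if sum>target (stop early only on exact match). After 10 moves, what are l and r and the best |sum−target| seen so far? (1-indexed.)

l=1 r=12: -8+39=31 d=30 *, r--
l=1 r=11: -8+37=29 d=28 *, r--
l=1 r=10: -8+32=24 d=23 *, r--
l=1 r=9: -8+22=14 d=13 *, r--
l=1 r=8: -8+18=10 d=9 *, r--
l=1 r=7: -8+15=7 d=6 *, r--
l=1 r=6: -8+13=5 d=4 *, r--
l=1 r=5: -8+10=2 d=1 *, r--
l=1 r=4: -8+2=-6 d=7, l++
l=2 r=4: -4+2=-2 d=3, l++

l=3, r=4, best |Δ|=1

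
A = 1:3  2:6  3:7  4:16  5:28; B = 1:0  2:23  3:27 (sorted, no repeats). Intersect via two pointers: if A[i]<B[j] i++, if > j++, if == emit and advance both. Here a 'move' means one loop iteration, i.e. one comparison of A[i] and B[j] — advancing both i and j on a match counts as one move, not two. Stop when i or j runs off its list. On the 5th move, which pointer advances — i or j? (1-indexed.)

i=1 j=1: 3>0, j++
i=1 j=2: 3<23, i++
i=2 j=2: 6<23, i++
i=3 j=2: 7<23, i++
i=4 j=2: 16<23, i++

i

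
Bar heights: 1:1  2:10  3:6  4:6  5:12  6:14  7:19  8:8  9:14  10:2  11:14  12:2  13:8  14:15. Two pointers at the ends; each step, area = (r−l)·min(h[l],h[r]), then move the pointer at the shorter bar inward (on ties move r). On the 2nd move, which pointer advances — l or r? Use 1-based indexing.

l=1 r=14: min(1,15)*13=13 best=13 *, l++
l=2 r=14: min(10,15)*12=120 best=120 *, l++

l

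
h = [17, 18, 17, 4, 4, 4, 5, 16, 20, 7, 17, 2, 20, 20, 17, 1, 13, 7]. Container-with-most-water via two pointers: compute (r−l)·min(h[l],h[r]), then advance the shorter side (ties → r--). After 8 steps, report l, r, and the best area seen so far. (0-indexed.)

l=4, r=13, best area=238

[0,17] min(17,7)*17=119 best=119 * → r--
[0,16] min(17,13)*16=208 best=208 * → r--
[0,15] min(17,1)*15=15 best=208 → r--
[0,14] min(17,17)*14=238 best=238 * → r--
[0,13] min(17,20)*13=221 best=238 → l++
[1,13] min(18,20)*12=216 best=238 → l++
[2,13] min(17,20)*11=187 best=238 → l++
[3,13] min(4,20)*10=40 best=238 → l++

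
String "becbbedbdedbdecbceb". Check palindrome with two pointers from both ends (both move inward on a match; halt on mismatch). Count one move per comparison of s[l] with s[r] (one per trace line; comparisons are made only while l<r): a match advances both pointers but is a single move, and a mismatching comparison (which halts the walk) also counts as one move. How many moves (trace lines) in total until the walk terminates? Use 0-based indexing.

5 moves

[0,18] 'b'=='b' → l++,r--
[1,17] 'e'=='e' → l++,r--
[2,16] 'c'=='c' → l++,r--
[3,15] 'b'=='b' → l++,r--
[4,14] 'b'!='c' → stop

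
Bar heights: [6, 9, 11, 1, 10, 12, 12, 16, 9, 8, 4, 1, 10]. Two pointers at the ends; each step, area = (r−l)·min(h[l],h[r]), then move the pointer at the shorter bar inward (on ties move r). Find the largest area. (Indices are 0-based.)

l=0 r=12: min(6,10)*12=72 best=72 *, l++
l=1 r=12: min(9,10)*11=99 best=99 *, l++
l=2 r=12: min(11,10)*10=100 best=100 *, r--
l=2 r=11: min(11,1)*9=9 best=100, r--
l=2 r=10: min(11,4)*8=32 best=100, r--
l=2 r=9: min(11,8)*7=56 best=100, r--
l=2 r=8: min(11,9)*6=54 best=100, r--
l=2 r=7: min(11,16)*5=55 best=100, l++
l=3 r=7: min(1,16)*4=4 best=100, l++
l=4 r=7: min(10,16)*3=30 best=100, l++
l=5 r=7: min(12,16)*2=24 best=100, l++
l=6 r=7: min(12,16)*1=12 best=100, l++

max area = 100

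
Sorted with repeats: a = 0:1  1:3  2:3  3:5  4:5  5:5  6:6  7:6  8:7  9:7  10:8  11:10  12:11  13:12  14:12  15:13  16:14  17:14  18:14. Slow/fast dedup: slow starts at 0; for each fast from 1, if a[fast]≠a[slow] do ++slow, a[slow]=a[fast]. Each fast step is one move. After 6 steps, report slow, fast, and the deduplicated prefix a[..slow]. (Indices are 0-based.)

slow=0 fast=1: a[fast]=3≠a[slow]=1 write a[1]=3, slow++,fast++
slow=1 fast=2: a[fast]=3=a[slow] dup, fast++
slow=1 fast=3: a[fast]=5≠a[slow]=3 write a[2]=5, slow++,fast++
slow=2 fast=4: a[fast]=5=a[slow] dup, fast++
slow=2 fast=5: a[fast]=5=a[slow] dup, fast++
slow=2 fast=6: a[fast]=6≠a[slow]=5 write a[3]=6, slow++,fast++

slow=3, fast=7, prefix=[1, 3, 5, 6]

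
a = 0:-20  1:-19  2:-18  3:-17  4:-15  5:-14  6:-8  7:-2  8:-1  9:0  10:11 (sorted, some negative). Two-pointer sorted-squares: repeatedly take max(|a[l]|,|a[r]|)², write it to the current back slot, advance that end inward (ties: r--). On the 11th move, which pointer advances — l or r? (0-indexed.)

r

[0,10] |-20|>|11| out[10]=400 → l++
[1,10] |-19|>|11| out[9]=361 → l++
[2,10] |-18|>|11| out[8]=324 → l++
[3,10] |-17|>|11| out[7]=289 → l++
[4,10] |-15|>|11| out[6]=225 → l++
[5,10] |-14|>|11| out[5]=196 → l++
[6,10] |-8|<=|11| out[4]=121 → r--
[6,9] |-8|>|0| out[3]=64 → l++
[7,9] |-2|>|0| out[2]=4 → l++
[8,9] |-1|>|0| out[1]=1 → l++
[9,9] |0|<=|0| out[0]=0 → r--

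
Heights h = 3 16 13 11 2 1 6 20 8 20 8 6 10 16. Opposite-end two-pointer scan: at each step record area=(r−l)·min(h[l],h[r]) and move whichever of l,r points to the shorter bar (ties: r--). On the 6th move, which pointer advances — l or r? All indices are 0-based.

l

[0,13] min(3,16)*13=39 best=39 * → l++
[1,13] min(16,16)*12=192 best=192 * → r--
[1,12] min(16,10)*11=110 best=192 → r--
[1,11] min(16,6)*10=60 best=192 → r--
[1,10] min(16,8)*9=72 best=192 → r--
[1,9] min(16,20)*8=128 best=192 → l++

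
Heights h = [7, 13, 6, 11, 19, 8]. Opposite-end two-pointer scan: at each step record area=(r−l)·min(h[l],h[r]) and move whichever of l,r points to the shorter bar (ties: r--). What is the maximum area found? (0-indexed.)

[0,5] min(7,8)*5=35 best=35 * → l++
[1,5] min(13,8)*4=32 best=35 → r--
[1,4] min(13,19)*3=39 best=39 * → l++
[2,4] min(6,19)*2=12 best=39 → l++
[3,4] min(11,19)*1=11 best=39 → l++

max area = 39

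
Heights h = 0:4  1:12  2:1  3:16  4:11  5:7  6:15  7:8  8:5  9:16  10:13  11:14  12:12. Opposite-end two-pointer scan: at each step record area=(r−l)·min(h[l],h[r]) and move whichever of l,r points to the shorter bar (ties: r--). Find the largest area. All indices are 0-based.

l=0 r=12: min(4,12)*12=48 best=48 *, l++
l=1 r=12: min(12,12)*11=132 best=132 *, r--
l=1 r=11: min(12,14)*10=120 best=132, l++
l=2 r=11: min(1,14)*9=9 best=132, l++
l=3 r=11: min(16,14)*8=112 best=132, r--
l=3 r=10: min(16,13)*7=91 best=132, r--
l=3 r=9: min(16,16)*6=96 best=132, r--
l=3 r=8: min(16,5)*5=25 best=132, r--
l=3 r=7: min(16,8)*4=32 best=132, r--
l=3 r=6: min(16,15)*3=45 best=132, r--
l=3 r=5: min(16,7)*2=14 best=132, r--
l=3 r=4: min(16,11)*1=11 best=132, r--

max area = 132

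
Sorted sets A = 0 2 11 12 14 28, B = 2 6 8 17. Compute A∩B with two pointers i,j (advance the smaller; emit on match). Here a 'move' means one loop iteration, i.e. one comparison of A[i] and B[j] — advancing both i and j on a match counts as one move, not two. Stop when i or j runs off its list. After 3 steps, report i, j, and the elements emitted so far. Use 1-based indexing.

i=1 j=1: 0<2, i++
i=2 j=1: 2==2 emit, i++,j++
i=3 j=2: 11>6, j++

i=3, j=3, emitted=[2]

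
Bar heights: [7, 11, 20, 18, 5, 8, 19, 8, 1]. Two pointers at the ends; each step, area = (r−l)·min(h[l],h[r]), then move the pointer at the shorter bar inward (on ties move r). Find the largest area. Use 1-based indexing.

max area = 76

[1,9] min(7,1)*8=8 best=8 * → r--
[1,8] min(7,8)*7=49 best=49 * → l++
[2,8] min(11,8)*6=48 best=49 → r--
[2,7] min(11,19)*5=55 best=55 * → l++
[3,7] min(20,19)*4=76 best=76 * → r--
[3,6] min(20,8)*3=24 best=76 → r--
[3,5] min(20,5)*2=10 best=76 → r--
[3,4] min(20,18)*1=18 best=76 → r--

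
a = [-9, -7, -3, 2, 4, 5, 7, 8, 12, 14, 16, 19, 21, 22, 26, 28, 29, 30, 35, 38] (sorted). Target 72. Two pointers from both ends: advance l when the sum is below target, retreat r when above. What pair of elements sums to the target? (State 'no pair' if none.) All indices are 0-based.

[0,19] -9+38=29 <72 → l++
[1,19] -7+38=31 <72 → l++
[2,19] -3+38=35 <72 → l++
[3,19] 2+38=40 <72 → l++
[4,19] 4+38=42 <72 → l++
[5,19] 5+38=43 <72 → l++
[6,19] 7+38=45 <72 → l++
[7,19] 8+38=46 <72 → l++
[8,19] 12+38=50 <72 → l++
[9,19] 14+38=52 <72 → l++
[10,19] 16+38=54 <72 → l++
[11,19] 19+38=57 <72 → l++
[12,19] 21+38=59 <72 → l++
[13,19] 22+38=60 <72 → l++
[14,19] 26+38=64 <72 → l++
[15,19] 28+38=66 <72 → l++
[16,19] 29+38=67 <72 → l++
[17,19] 30+38=68 <72 → l++
[18,19] 35+38=73 >72 → r--

no pair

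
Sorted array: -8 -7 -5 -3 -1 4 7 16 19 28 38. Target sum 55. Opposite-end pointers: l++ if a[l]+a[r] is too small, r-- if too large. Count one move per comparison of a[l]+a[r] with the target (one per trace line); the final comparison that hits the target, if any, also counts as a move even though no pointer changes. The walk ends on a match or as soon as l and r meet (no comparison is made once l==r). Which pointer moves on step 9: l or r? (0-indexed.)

[0,10] -8+38=30 <55 → l++
[1,10] -7+38=31 <55 → l++
[2,10] -5+38=33 <55 → l++
[3,10] -3+38=35 <55 → l++
[4,10] -1+38=37 <55 → l++
[5,10] 4+38=42 <55 → l++
[6,10] 7+38=45 <55 → l++
[7,10] 16+38=54 <55 → l++
[8,10] 19+38=57 >55 → r--

r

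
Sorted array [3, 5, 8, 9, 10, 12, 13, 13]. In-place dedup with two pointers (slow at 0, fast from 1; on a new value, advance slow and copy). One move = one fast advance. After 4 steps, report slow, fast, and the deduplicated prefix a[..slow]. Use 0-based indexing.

slow=4, fast=5, prefix=[3, 5, 8, 9, 10]

slow=0 fast=1: a[fast]=5≠a[slow]=3 write a[1]=5, slow++,fast++
slow=1 fast=2: a[fast]=8≠a[slow]=5 write a[2]=8, slow++,fast++
slow=2 fast=3: a[fast]=9≠a[slow]=8 write a[3]=9, slow++,fast++
slow=3 fast=4: a[fast]=10≠a[slow]=9 write a[4]=10, slow++,fast++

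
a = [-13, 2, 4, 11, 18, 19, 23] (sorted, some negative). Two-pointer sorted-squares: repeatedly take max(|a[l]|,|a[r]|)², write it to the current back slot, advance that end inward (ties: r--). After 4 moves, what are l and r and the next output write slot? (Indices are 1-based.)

l=2, r=4, next write slot=3

[1,7] |-13|<=|23| out[7]=529 → r--
[1,6] |-13|<=|19| out[6]=361 → r--
[1,5] |-13|<=|18| out[5]=324 → r--
[1,4] |-13|>|11| out[4]=169 → l++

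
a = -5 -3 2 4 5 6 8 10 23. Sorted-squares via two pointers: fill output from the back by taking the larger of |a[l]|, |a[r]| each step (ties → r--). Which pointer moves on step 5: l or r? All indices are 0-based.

l=0 r=8: |-5|<=|23| out[8]=529, r--
l=0 r=7: |-5|<=|10| out[7]=100, r--
l=0 r=6: |-5|<=|8| out[6]=64, r--
l=0 r=5: |-5|<=|6| out[5]=36, r--
l=0 r=4: |-5|<=|5| out[4]=25, r--

r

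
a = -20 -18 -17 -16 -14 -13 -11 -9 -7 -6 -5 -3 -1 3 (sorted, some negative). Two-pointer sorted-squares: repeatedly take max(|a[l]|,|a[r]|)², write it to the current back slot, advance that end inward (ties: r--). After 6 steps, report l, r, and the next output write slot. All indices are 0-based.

l=6, r=13, next write slot=7

l=0 r=13: |-20|>|3| out[13]=400, l++
l=1 r=13: |-18|>|3| out[12]=324, l++
l=2 r=13: |-17|>|3| out[11]=289, l++
l=3 r=13: |-16|>|3| out[10]=256, l++
l=4 r=13: |-14|>|3| out[9]=196, l++
l=5 r=13: |-13|>|3| out[8]=169, l++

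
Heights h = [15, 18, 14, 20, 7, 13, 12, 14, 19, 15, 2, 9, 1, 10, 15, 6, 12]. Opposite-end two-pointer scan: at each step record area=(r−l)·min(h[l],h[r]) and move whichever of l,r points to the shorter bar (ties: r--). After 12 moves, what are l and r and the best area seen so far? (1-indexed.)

l=4, r=8, best area=210

[1,17] min(15,12)*16=192 best=192 * → r--
[1,16] min(15,6)*15=90 best=192 → r--
[1,15] min(15,15)*14=210 best=210 * → r--
[1,14] min(15,10)*13=130 best=210 → r--
[1,13] min(15,1)*12=12 best=210 → r--
[1,12] min(15,9)*11=99 best=210 → r--
[1,11] min(15,2)*10=20 best=210 → r--
[1,10] min(15,15)*9=135 best=210 → r--
[1,9] min(15,19)*8=120 best=210 → l++
[2,9] min(18,19)*7=126 best=210 → l++
[3,9] min(14,19)*6=84 best=210 → l++
[4,9] min(20,19)*5=95 best=210 → r--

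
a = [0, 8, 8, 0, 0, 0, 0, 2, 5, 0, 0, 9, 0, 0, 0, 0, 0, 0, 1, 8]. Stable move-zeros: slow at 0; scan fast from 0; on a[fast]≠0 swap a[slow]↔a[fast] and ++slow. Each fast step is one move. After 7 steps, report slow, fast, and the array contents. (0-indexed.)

(s=0,f=0) a[fast]=0 → fast++
(s=0,f=1) a[fast]=8≠0 swap→a[0]=8 → slow++,fast++
(s=1,f=2) a[fast]=8≠0 swap→a[1]=8 → slow++,fast++
(s=2,f=3) a[fast]=0 → fast++
(s=2,f=4) a[fast]=0 → fast++
(s=2,f=5) a[fast]=0 → fast++
(s=2,f=6) a[fast]=0 → fast++

slow=2, fast=7, a=[8, 8, 0, 0, 0, 0, 0, 2, 5, 0, 0, 9, 0, 0, 0, 0, 0, 0, 1, 8]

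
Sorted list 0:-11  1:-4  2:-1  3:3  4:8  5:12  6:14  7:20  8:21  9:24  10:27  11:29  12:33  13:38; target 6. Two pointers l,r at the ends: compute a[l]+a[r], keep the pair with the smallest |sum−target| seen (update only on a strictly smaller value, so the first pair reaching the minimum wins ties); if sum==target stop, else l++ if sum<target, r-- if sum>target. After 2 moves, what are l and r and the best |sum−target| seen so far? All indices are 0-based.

[0,13] -11+38=27 d=21 * → r--
[0,12] -11+33=22 d=16 * → r--

l=0, r=11, best |Δ|=16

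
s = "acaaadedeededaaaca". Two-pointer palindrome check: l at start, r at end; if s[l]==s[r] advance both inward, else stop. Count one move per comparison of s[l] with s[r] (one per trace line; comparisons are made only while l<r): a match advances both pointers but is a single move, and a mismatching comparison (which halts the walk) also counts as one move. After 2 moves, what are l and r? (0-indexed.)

l=2, r=15

[0,17] 'a'=='a' → l++,r--
[1,16] 'c'=='c' → l++,r--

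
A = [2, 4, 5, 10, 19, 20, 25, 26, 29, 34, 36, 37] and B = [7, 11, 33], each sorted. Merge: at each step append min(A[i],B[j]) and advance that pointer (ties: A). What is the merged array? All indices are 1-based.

[2, 4, 5, 7, 10, 11, 19, 20, 25, 26, 29, 33, 34, 36, 37]

i=1 j=1: A[i]=2<=B[j]=7 take 2, i++
i=2 j=1: A[i]=4<=B[j]=7 take 4, i++
i=3 j=1: A[i]=5<=B[j]=7 take 5, i++
i=4 j=1: A[i]=10>B[j]=7 take 7, j++
i=4 j=2: A[i]=10<=B[j]=11 take 10, i++
i=5 j=2: A[i]=19>B[j]=11 take 11, j++
i=5 j=3: A[i]=19<=B[j]=33 take 19, i++
i=6 j=3: A[i]=20<=B[j]=33 take 20, i++
i=7 j=3: A[i]=25<=B[j]=33 take 25, i++
i=8 j=3: A[i]=26<=B[j]=33 take 26, i++
i=9 j=3: A[i]=29<=B[j]=33 take 29, i++
i=10 j=3: A[i]=34>B[j]=33 take 33, j++
i=10 j=4: B done, take A[i]=34, i++
i=11 j=4: B done, take A[i]=36, i++
i=12 j=4: B done, take A[i]=37, i++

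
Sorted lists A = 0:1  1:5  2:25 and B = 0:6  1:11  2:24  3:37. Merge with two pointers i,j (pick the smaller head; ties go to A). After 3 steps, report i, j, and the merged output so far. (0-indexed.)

[i=0,j=0] A[i]=1<=B[j]=6 take 1 → i++
[i=1,j=0] A[i]=5<=B[j]=6 take 5 → i++
[i=2,j=0] A[i]=25>B[j]=6 take 6 → j++

i=2, j=1, merged so far=[1, 5, 6]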